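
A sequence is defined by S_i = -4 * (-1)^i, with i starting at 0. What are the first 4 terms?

This is a geometric sequence.
i=0: S_0 = -4 * (-1)^0 = -4
i=1: S_1 = -4 * (-1)^1 = 4
i=2: S_2 = -4 * (-1)^2 = -4
i=3: S_3 = -4 * (-1)^3 = 4
The first 4 terms are: [-4, 4, -4, 4]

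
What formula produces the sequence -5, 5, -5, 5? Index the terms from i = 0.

Check ratios: 5 / -5 = -1.0
Common ratio r = -1.
First term a = -5.
Formula: S_i = -5 * (-1)^i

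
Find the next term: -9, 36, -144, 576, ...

Ratios: 36 / -9 = -4.0
This is a geometric sequence with common ratio r = -4.
Next term = 576 * -4 = -2304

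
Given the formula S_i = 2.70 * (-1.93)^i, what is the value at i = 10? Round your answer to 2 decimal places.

S_10 = 2.7 * (-1.93)^10 ≈ 2.7 * 717.089 ≈ 1936.14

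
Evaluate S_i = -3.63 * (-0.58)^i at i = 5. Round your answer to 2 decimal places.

S_5 = -3.63 * (-0.58)^5 ≈ -3.63 * -0.0656 ≈ 0.24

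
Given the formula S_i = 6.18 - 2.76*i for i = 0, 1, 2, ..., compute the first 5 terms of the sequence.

This is an arithmetic sequence.
i=0: S_0 = 6.18 + -2.76*0 = 6.18
i=1: S_1 = 6.18 + -2.76*1 = 3.42
i=2: S_2 = 6.18 + -2.76*2 = 0.66
i=3: S_3 = 6.18 + -2.76*3 = -2.1
i=4: S_4 = 6.18 + -2.76*4 = -4.86
The first 5 terms are: [6.18, 3.42, 0.66, -2.1, -4.86]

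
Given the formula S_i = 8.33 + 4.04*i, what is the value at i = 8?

S_8 = 8.33 + 4.04*8 = 8.33 + 32.32 = 40.65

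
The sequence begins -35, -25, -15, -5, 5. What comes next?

Differences: -25 - -35 = 10
This is an arithmetic sequence with common difference d = 10.
Next term = 5 + 10 = 15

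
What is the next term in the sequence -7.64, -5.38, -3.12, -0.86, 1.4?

Differences: -5.38 - -7.64 = 2.26
This is an arithmetic sequence with common difference d = 2.26.
Next term = 1.4 + 2.26 = 3.66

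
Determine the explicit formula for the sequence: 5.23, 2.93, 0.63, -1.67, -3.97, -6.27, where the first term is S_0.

Check differences: 2.93 - 5.23 = -2.3
0.63 - 2.93 = -2.3
Common difference d = -2.3.
First term a = 5.23.
Formula: S_i = 5.23 - 2.30*i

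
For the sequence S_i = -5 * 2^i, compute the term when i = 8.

S_8 = -5 * 2^8 = -5 * 256 = -1280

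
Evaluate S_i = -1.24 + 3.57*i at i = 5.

S_5 = -1.24 + 3.57*5 = -1.24 + 17.85 = 16.61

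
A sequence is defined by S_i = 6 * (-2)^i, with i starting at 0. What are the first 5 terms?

This is a geometric sequence.
i=0: S_0 = 6 * (-2)^0 = 6
i=1: S_1 = 6 * (-2)^1 = -12
i=2: S_2 = 6 * (-2)^2 = 24
i=3: S_3 = 6 * (-2)^3 = -48
i=4: S_4 = 6 * (-2)^4 = 96
The first 5 terms are: [6, -12, 24, -48, 96]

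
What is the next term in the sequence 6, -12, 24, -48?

Ratios: -12 / 6 = -2.0
This is a geometric sequence with common ratio r = -2.
Next term = -48 * -2 = 96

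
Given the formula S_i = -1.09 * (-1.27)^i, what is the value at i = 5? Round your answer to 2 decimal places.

S_5 = -1.09 * (-1.27)^5 ≈ -1.09 * -3.3038 ≈ 3.6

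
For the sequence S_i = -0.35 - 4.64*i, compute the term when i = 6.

S_6 = -0.35 + -4.64*6 = -0.35 + -27.84 = -28.19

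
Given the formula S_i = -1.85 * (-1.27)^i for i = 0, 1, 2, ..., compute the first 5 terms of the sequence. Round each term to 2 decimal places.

This is a geometric sequence.
i=0: S_0 = -1.85 * (-1.27)^0 = -1.85
i=1: S_1 = -1.85 * (-1.27)^1 ≈ 2.35
i=2: S_2 = -1.85 * (-1.27)^2 ≈ -2.98
i=3: S_3 = -1.85 * (-1.27)^3 ≈ 3.79
i=4: S_4 = -1.85 * (-1.27)^4 ≈ -4.81
The first 5 terms are: [-1.85, 2.35, -2.98, 3.79, -4.81]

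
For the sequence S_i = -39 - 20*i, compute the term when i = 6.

S_6 = -39 + -20*6 = -39 + -120 = -159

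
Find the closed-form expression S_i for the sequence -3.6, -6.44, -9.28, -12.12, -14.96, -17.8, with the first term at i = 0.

Check differences: -6.44 - -3.6 = -2.84
-9.28 - -6.44 = -2.84
Common difference d = -2.84.
First term a = -3.6.
Formula: S_i = -3.60 - 2.84*i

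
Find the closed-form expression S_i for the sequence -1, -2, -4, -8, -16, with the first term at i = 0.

Check ratios: -2 / -1 = 2.0
Common ratio r = 2.
First term a = -1.
Formula: S_i = -1 * 2^i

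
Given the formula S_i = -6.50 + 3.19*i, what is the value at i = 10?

S_10 = -6.5 + 3.19*10 = -6.5 + 31.9 = 25.4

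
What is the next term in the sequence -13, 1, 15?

Differences: 1 - -13 = 14
This is an arithmetic sequence with common difference d = 14.
Next term = 15 + 14 = 29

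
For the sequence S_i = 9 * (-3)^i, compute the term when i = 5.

S_5 = 9 * (-3)^5 = 9 * -243 = -2187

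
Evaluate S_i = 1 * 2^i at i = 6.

S_6 = 1 * 2^6 = 1 * 64 = 64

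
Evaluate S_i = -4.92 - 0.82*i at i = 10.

S_10 = -4.92 + -0.82*10 = -4.92 + -8.2 = -13.12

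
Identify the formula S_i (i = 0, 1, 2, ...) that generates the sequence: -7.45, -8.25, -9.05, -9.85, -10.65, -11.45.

Check differences: -8.25 - -7.45 = -0.8
-9.05 - -8.25 = -0.8
Common difference d = -0.8.
First term a = -7.45.
Formula: S_i = -7.45 - 0.80*i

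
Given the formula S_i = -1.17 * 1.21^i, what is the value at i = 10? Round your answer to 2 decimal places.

S_10 = -1.17 * 1.21^10 ≈ -1.17 * 6.7275 ≈ -7.87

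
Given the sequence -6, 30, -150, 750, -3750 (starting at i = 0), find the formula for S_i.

Check ratios: 30 / -6 = -5.0
Common ratio r = -5.
First term a = -6.
Formula: S_i = -6 * (-5)^i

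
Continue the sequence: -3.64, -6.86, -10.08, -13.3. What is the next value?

Differences: -6.86 - -3.64 = -3.22
This is an arithmetic sequence with common difference d = -3.22.
Next term = -13.3 + -3.22 = -16.52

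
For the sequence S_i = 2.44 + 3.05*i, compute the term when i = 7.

S_7 = 2.44 + 3.05*7 = 2.44 + 21.35 = 23.79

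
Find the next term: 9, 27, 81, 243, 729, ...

Ratios: 27 / 9 = 3.0
This is a geometric sequence with common ratio r = 3.
Next term = 729 * 3 = 2187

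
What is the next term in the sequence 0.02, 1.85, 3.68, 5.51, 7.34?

Differences: 1.85 - 0.02 = 1.83
This is an arithmetic sequence with common difference d = 1.83.
Next term = 7.34 + 1.83 = 9.17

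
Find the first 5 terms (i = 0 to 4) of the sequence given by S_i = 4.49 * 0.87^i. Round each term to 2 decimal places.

This is a geometric sequence.
i=0: S_0 = 4.49 * 0.87^0 = 4.49
i=1: S_1 = 4.49 * 0.87^1 ≈ 3.91
i=2: S_2 = 4.49 * 0.87^2 ≈ 3.4
i=3: S_3 = 4.49 * 0.87^3 ≈ 2.96
i=4: S_4 = 4.49 * 0.87^4 ≈ 2.57
The first 5 terms are: [4.49, 3.91, 3.4, 2.96, 2.57]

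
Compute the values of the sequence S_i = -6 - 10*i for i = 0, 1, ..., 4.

This is an arithmetic sequence.
i=0: S_0 = -6 + -10*0 = -6
i=1: S_1 = -6 + -10*1 = -16
i=2: S_2 = -6 + -10*2 = -26
i=3: S_3 = -6 + -10*3 = -36
i=4: S_4 = -6 + -10*4 = -46
The first 5 terms are: [-6, -16, -26, -36, -46]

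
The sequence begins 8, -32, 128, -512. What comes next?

Ratios: -32 / 8 = -4.0
This is a geometric sequence with common ratio r = -4.
Next term = -512 * -4 = 2048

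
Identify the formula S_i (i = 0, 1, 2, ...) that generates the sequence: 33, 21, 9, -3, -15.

Check differences: 21 - 33 = -12
9 - 21 = -12
Common difference d = -12.
First term a = 33.
Formula: S_i = 33 - 12*i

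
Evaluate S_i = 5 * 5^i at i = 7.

S_7 = 5 * 5^7 = 5 * 78125 = 390625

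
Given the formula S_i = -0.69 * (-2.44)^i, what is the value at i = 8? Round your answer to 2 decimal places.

S_8 = -0.69 * (-2.44)^8 ≈ -0.69 * 1256.373 ≈ -866.9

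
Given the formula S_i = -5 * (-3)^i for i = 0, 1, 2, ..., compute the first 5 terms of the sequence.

This is a geometric sequence.
i=0: S_0 = -5 * (-3)^0 = -5
i=1: S_1 = -5 * (-3)^1 = 15
i=2: S_2 = -5 * (-3)^2 = -45
i=3: S_3 = -5 * (-3)^3 = 135
i=4: S_4 = -5 * (-3)^4 = -405
The first 5 terms are: [-5, 15, -45, 135, -405]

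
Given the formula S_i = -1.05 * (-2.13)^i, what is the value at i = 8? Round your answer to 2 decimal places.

S_8 = -1.05 * (-2.13)^8 ≈ -1.05 * 423.6789 ≈ -444.86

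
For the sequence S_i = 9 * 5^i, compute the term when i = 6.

S_6 = 9 * 5^6 = 9 * 15625 = 140625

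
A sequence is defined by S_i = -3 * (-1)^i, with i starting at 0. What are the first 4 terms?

This is a geometric sequence.
i=0: S_0 = -3 * (-1)^0 = -3
i=1: S_1 = -3 * (-1)^1 = 3
i=2: S_2 = -3 * (-1)^2 = -3
i=3: S_3 = -3 * (-1)^3 = 3
The first 4 terms are: [-3, 3, -3, 3]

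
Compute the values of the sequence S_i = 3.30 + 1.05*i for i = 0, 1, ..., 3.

This is an arithmetic sequence.
i=0: S_0 = 3.3 + 1.05*0 = 3.3
i=1: S_1 = 3.3 + 1.05*1 = 4.35
i=2: S_2 = 3.3 + 1.05*2 = 5.4
i=3: S_3 = 3.3 + 1.05*3 = 6.45
The first 4 terms are: [3.3, 4.35, 5.4, 6.45]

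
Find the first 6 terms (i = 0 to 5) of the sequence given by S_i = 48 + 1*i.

This is an arithmetic sequence.
i=0: S_0 = 48 + 1*0 = 48
i=1: S_1 = 48 + 1*1 = 49
i=2: S_2 = 48 + 1*2 = 50
i=3: S_3 = 48 + 1*3 = 51
i=4: S_4 = 48 + 1*4 = 52
i=5: S_5 = 48 + 1*5 = 53
The first 6 terms are: [48, 49, 50, 51, 52, 53]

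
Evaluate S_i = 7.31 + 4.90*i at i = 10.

S_10 = 7.31 + 4.9*10 = 7.31 + 49.0 = 56.31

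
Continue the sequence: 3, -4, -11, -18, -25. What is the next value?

Differences: -4 - 3 = -7
This is an arithmetic sequence with common difference d = -7.
Next term = -25 + -7 = -32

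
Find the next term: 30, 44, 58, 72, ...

Differences: 44 - 30 = 14
This is an arithmetic sequence with common difference d = 14.
Next term = 72 + 14 = 86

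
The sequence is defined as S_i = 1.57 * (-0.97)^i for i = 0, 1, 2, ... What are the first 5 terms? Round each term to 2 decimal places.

This is a geometric sequence.
i=0: S_0 = 1.57 * (-0.97)^0 = 1.57
i=1: S_1 = 1.57 * (-0.97)^1 ≈ -1.52
i=2: S_2 = 1.57 * (-0.97)^2 ≈ 1.48
i=3: S_3 = 1.57 * (-0.97)^3 ≈ -1.43
i=4: S_4 = 1.57 * (-0.97)^4 ≈ 1.39
The first 5 terms are: [1.57, -1.52, 1.48, -1.43, 1.39]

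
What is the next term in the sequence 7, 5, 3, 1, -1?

Differences: 5 - 7 = -2
This is an arithmetic sequence with common difference d = -2.
Next term = -1 + -2 = -3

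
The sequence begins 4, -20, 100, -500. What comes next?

Ratios: -20 / 4 = -5.0
This is a geometric sequence with common ratio r = -5.
Next term = -500 * -5 = 2500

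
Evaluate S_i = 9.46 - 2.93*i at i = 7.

S_7 = 9.46 + -2.93*7 = 9.46 + -20.51 = -11.05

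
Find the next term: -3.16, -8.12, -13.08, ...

Differences: -8.12 - -3.16 = -4.96
This is an arithmetic sequence with common difference d = -4.96.
Next term = -13.08 + -4.96 = -18.04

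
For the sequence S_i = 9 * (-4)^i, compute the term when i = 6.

S_6 = 9 * (-4)^6 = 9 * 4096 = 36864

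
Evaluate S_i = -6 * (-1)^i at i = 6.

S_6 = -6 * (-1)^6 = -6 * 1 = -6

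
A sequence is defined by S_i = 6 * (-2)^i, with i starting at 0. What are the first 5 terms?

This is a geometric sequence.
i=0: S_0 = 6 * (-2)^0 = 6
i=1: S_1 = 6 * (-2)^1 = -12
i=2: S_2 = 6 * (-2)^2 = 24
i=3: S_3 = 6 * (-2)^3 = -48
i=4: S_4 = 6 * (-2)^4 = 96
The first 5 terms are: [6, -12, 24, -48, 96]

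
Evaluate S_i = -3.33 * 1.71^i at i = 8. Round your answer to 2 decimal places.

S_8 = -3.33 * 1.71^8 ≈ -3.33 * 73.1087 ≈ -243.45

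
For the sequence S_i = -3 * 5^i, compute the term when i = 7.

S_7 = -3 * 5^7 = -3 * 78125 = -234375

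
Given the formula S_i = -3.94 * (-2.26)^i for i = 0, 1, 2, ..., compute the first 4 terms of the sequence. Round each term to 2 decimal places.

This is a geometric sequence.
i=0: S_0 = -3.94 * (-2.26)^0 = -3.94
i=1: S_1 = -3.94 * (-2.26)^1 ≈ 8.9
i=2: S_2 = -3.94 * (-2.26)^2 ≈ -20.12
i=3: S_3 = -3.94 * (-2.26)^3 ≈ 45.48
The first 4 terms are: [-3.94, 8.9, -20.12, 45.48]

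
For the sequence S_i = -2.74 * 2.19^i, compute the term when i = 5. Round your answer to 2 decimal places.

S_5 = -2.74 * 2.19^5 ≈ -2.74 * 50.3756 ≈ -138.03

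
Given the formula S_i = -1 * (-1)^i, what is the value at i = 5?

S_5 = -1 * (-1)^5 = -1 * -1 = 1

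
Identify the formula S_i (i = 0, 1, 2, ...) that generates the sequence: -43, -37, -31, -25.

Check differences: -37 - -43 = 6
-31 - -37 = 6
Common difference d = 6.
First term a = -43.
Formula: S_i = -43 + 6*i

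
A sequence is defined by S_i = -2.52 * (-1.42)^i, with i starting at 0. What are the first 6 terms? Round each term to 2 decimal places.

This is a geometric sequence.
i=0: S_0 = -2.52 * (-1.42)^0 = -2.52
i=1: S_1 = -2.52 * (-1.42)^1 ≈ 3.58
i=2: S_2 = -2.52 * (-1.42)^2 ≈ -5.08
i=3: S_3 = -2.52 * (-1.42)^3 ≈ 7.22
i=4: S_4 = -2.52 * (-1.42)^4 ≈ -10.25
i=5: S_5 = -2.52 * (-1.42)^5 ≈ 14.55
The first 6 terms are: [-2.52, 3.58, -5.08, 7.22, -10.25, 14.55]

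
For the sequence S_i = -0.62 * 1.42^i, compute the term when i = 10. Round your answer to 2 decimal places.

S_10 = -0.62 * 1.42^10 ≈ -0.62 * 33.3337 ≈ -20.67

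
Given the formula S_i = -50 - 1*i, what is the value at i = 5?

S_5 = -50 + -1*5 = -50 + -5 = -55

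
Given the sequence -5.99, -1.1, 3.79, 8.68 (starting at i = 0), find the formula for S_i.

Check differences: -1.1 - -5.99 = 4.89
3.79 - -1.1 = 4.89
Common difference d = 4.89.
First term a = -5.99.
Formula: S_i = -5.99 + 4.89*i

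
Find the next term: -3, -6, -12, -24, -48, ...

Ratios: -6 / -3 = 2.0
This is a geometric sequence with common ratio r = 2.
Next term = -48 * 2 = -96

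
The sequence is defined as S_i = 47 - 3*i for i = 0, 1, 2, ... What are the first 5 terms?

This is an arithmetic sequence.
i=0: S_0 = 47 + -3*0 = 47
i=1: S_1 = 47 + -3*1 = 44
i=2: S_2 = 47 + -3*2 = 41
i=3: S_3 = 47 + -3*3 = 38
i=4: S_4 = 47 + -3*4 = 35
The first 5 terms are: [47, 44, 41, 38, 35]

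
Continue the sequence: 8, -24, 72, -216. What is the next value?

Ratios: -24 / 8 = -3.0
This is a geometric sequence with common ratio r = -3.
Next term = -216 * -3 = 648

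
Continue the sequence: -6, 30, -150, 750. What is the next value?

Ratios: 30 / -6 = -5.0
This is a geometric sequence with common ratio r = -5.
Next term = 750 * -5 = -3750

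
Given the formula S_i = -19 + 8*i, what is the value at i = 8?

S_8 = -19 + 8*8 = -19 + 64 = 45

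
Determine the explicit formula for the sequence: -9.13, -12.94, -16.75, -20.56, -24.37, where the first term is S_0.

Check differences: -12.94 - -9.13 = -3.81
-16.75 - -12.94 = -3.81
Common difference d = -3.81.
First term a = -9.13.
Formula: S_i = -9.13 - 3.81*i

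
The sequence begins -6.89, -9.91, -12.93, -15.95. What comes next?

Differences: -9.91 - -6.89 = -3.02
This is an arithmetic sequence with common difference d = -3.02.
Next term = -15.95 + -3.02 = -18.97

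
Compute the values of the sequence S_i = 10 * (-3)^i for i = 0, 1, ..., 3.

This is a geometric sequence.
i=0: S_0 = 10 * (-3)^0 = 10
i=1: S_1 = 10 * (-3)^1 = -30
i=2: S_2 = 10 * (-3)^2 = 90
i=3: S_3 = 10 * (-3)^3 = -270
The first 4 terms are: [10, -30, 90, -270]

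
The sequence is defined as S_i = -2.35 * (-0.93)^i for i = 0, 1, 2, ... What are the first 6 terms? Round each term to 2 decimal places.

This is a geometric sequence.
i=0: S_0 = -2.35 * (-0.93)^0 = -2.35
i=1: S_1 = -2.35 * (-0.93)^1 ≈ 2.19
i=2: S_2 = -2.35 * (-0.93)^2 ≈ -2.03
i=3: S_3 = -2.35 * (-0.93)^3 ≈ 1.89
i=4: S_4 = -2.35 * (-0.93)^4 ≈ -1.76
i=5: S_5 = -2.35 * (-0.93)^5 ≈ 1.63
The first 6 terms are: [-2.35, 2.19, -2.03, 1.89, -1.76, 1.63]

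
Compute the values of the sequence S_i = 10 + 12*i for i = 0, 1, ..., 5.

This is an arithmetic sequence.
i=0: S_0 = 10 + 12*0 = 10
i=1: S_1 = 10 + 12*1 = 22
i=2: S_2 = 10 + 12*2 = 34
i=3: S_3 = 10 + 12*3 = 46
i=4: S_4 = 10 + 12*4 = 58
i=5: S_5 = 10 + 12*5 = 70
The first 6 terms are: [10, 22, 34, 46, 58, 70]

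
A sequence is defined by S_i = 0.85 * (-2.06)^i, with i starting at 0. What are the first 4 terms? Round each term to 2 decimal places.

This is a geometric sequence.
i=0: S_0 = 0.85 * (-2.06)^0 = 0.85
i=1: S_1 = 0.85 * (-2.06)^1 ≈ -1.75
i=2: S_2 = 0.85 * (-2.06)^2 ≈ 3.61
i=3: S_3 = 0.85 * (-2.06)^3 ≈ -7.43
The first 4 terms are: [0.85, -1.75, 3.61, -7.43]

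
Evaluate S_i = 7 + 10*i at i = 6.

S_6 = 7 + 10*6 = 7 + 60 = 67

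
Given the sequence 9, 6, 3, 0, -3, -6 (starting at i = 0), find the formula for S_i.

Check differences: 6 - 9 = -3
3 - 6 = -3
Common difference d = -3.
First term a = 9.
Formula: S_i = 9 - 3*i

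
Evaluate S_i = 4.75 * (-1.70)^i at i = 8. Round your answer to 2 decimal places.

S_8 = 4.75 * (-1.7)^8 ≈ 4.75 * 69.7576 ≈ 331.35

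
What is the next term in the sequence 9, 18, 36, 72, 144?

Ratios: 18 / 9 = 2.0
This is a geometric sequence with common ratio r = 2.
Next term = 144 * 2 = 288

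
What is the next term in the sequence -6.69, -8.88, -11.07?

Differences: -8.88 - -6.69 = -2.19
This is an arithmetic sequence with common difference d = -2.19.
Next term = -11.07 + -2.19 = -13.26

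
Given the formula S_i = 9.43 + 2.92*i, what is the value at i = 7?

S_7 = 9.43 + 2.92*7 = 9.43 + 20.44 = 29.87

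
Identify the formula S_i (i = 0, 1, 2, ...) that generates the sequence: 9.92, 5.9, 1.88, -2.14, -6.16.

Check differences: 5.9 - 9.92 = -4.02
1.88 - 5.9 = -4.02
Common difference d = -4.02.
First term a = 9.92.
Formula: S_i = 9.92 - 4.02*i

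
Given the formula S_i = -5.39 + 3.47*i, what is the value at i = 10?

S_10 = -5.39 + 3.47*10 = -5.39 + 34.7 = 29.31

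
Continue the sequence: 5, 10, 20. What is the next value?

Ratios: 10 / 5 = 2.0
This is a geometric sequence with common ratio r = 2.
Next term = 20 * 2 = 40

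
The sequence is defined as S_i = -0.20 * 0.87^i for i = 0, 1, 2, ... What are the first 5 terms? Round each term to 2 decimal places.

This is a geometric sequence.
i=0: S_0 = -0.2 * 0.87^0 = -0.2
i=1: S_1 = -0.2 * 0.87^1 ≈ -0.17
i=2: S_2 = -0.2 * 0.87^2 ≈ -0.15
i=3: S_3 = -0.2 * 0.87^3 ≈ -0.13
i=4: S_4 = -0.2 * 0.87^4 ≈ -0.11
The first 5 terms are: [-0.2, -0.17, -0.15, -0.13, -0.11]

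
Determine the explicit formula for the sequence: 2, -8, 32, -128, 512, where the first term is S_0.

Check ratios: -8 / 2 = -4.0
Common ratio r = -4.
First term a = 2.
Formula: S_i = 2 * (-4)^i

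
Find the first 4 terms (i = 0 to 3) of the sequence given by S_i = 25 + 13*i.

This is an arithmetic sequence.
i=0: S_0 = 25 + 13*0 = 25
i=1: S_1 = 25 + 13*1 = 38
i=2: S_2 = 25 + 13*2 = 51
i=3: S_3 = 25 + 13*3 = 64
The first 4 terms are: [25, 38, 51, 64]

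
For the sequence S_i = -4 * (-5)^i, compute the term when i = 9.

S_9 = -4 * (-5)^9 = -4 * -1953125 = 7812500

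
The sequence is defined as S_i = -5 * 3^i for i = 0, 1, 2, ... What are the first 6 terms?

This is a geometric sequence.
i=0: S_0 = -5 * 3^0 = -5
i=1: S_1 = -5 * 3^1 = -15
i=2: S_2 = -5 * 3^2 = -45
i=3: S_3 = -5 * 3^3 = -135
i=4: S_4 = -5 * 3^4 = -405
i=5: S_5 = -5 * 3^5 = -1215
The first 6 terms are: [-5, -15, -45, -135, -405, -1215]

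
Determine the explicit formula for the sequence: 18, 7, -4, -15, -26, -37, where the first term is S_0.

Check differences: 7 - 18 = -11
-4 - 7 = -11
Common difference d = -11.
First term a = 18.
Formula: S_i = 18 - 11*i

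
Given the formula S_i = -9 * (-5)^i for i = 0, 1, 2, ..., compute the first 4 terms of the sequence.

This is a geometric sequence.
i=0: S_0 = -9 * (-5)^0 = -9
i=1: S_1 = -9 * (-5)^1 = 45
i=2: S_2 = -9 * (-5)^2 = -225
i=3: S_3 = -9 * (-5)^3 = 1125
The first 4 terms are: [-9, 45, -225, 1125]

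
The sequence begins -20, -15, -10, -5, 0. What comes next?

Differences: -15 - -20 = 5
This is an arithmetic sequence with common difference d = 5.
Next term = 0 + 5 = 5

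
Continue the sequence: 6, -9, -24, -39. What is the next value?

Differences: -9 - 6 = -15
This is an arithmetic sequence with common difference d = -15.
Next term = -39 + -15 = -54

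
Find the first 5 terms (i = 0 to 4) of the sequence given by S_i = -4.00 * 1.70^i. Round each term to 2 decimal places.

This is a geometric sequence.
i=0: S_0 = -4.0 * 1.7^0 = -4.0
i=1: S_1 = -4.0 * 1.7^1 = -6.8
i=2: S_2 = -4.0 * 1.7^2 = -11.56
i=3: S_3 = -4.0 * 1.7^3 ≈ -19.65
i=4: S_4 = -4.0 * 1.7^4 ≈ -33.41
The first 5 terms are: [-4.0, -6.8, -11.56, -19.65, -33.41]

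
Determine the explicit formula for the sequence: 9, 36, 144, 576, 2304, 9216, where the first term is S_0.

Check ratios: 36 / 9 = 4.0
Common ratio r = 4.
First term a = 9.
Formula: S_i = 9 * 4^i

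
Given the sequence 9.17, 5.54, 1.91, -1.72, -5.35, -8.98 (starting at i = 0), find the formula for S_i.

Check differences: 5.54 - 9.17 = -3.63
1.91 - 5.54 = -3.63
Common difference d = -3.63.
First term a = 9.17.
Formula: S_i = 9.17 - 3.63*i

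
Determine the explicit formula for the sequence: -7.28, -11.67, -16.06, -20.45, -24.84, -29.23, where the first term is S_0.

Check differences: -11.67 - -7.28 = -4.39
-16.06 - -11.67 = -4.39
Common difference d = -4.39.
First term a = -7.28.
Formula: S_i = -7.28 - 4.39*i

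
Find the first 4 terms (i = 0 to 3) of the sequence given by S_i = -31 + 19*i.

This is an arithmetic sequence.
i=0: S_0 = -31 + 19*0 = -31
i=1: S_1 = -31 + 19*1 = -12
i=2: S_2 = -31 + 19*2 = 7
i=3: S_3 = -31 + 19*3 = 26
The first 4 terms are: [-31, -12, 7, 26]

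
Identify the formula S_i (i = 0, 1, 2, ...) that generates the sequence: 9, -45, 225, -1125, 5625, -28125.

Check ratios: -45 / 9 = -5.0
Common ratio r = -5.
First term a = 9.
Formula: S_i = 9 * (-5)^i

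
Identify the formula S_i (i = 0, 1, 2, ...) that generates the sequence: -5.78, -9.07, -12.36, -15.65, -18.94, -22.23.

Check differences: -9.07 - -5.78 = -3.29
-12.36 - -9.07 = -3.29
Common difference d = -3.29.
First term a = -5.78.
Formula: S_i = -5.78 - 3.29*i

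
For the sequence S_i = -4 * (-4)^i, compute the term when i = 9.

S_9 = -4 * (-4)^9 = -4 * -262144 = 1048576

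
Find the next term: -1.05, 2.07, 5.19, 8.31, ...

Differences: 2.07 - -1.05 = 3.12
This is an arithmetic sequence with common difference d = 3.12.
Next term = 8.31 + 3.12 = 11.43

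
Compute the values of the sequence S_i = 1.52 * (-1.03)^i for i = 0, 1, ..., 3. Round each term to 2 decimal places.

This is a geometric sequence.
i=0: S_0 = 1.52 * (-1.03)^0 = 1.52
i=1: S_1 = 1.52 * (-1.03)^1 ≈ -1.57
i=2: S_2 = 1.52 * (-1.03)^2 ≈ 1.61
i=3: S_3 = 1.52 * (-1.03)^3 ≈ -1.66
The first 4 terms are: [1.52, -1.57, 1.61, -1.66]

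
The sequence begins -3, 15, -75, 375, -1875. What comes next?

Ratios: 15 / -3 = -5.0
This is a geometric sequence with common ratio r = -5.
Next term = -1875 * -5 = 9375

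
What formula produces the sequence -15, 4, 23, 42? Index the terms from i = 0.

Check differences: 4 - -15 = 19
23 - 4 = 19
Common difference d = 19.
First term a = -15.
Formula: S_i = -15 + 19*i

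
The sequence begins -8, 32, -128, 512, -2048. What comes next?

Ratios: 32 / -8 = -4.0
This is a geometric sequence with common ratio r = -4.
Next term = -2048 * -4 = 8192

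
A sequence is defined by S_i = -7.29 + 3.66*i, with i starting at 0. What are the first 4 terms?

This is an arithmetic sequence.
i=0: S_0 = -7.29 + 3.66*0 = -7.29
i=1: S_1 = -7.29 + 3.66*1 = -3.63
i=2: S_2 = -7.29 + 3.66*2 = 0.03
i=3: S_3 = -7.29 + 3.66*3 = 3.69
The first 4 terms are: [-7.29, -3.63, 0.03, 3.69]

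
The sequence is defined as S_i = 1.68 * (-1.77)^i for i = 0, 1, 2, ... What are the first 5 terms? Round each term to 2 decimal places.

This is a geometric sequence.
i=0: S_0 = 1.68 * (-1.77)^0 = 1.68
i=1: S_1 = 1.68 * (-1.77)^1 ≈ -2.97
i=2: S_2 = 1.68 * (-1.77)^2 ≈ 5.26
i=3: S_3 = 1.68 * (-1.77)^3 ≈ -9.32
i=4: S_4 = 1.68 * (-1.77)^4 ≈ 16.49
The first 5 terms are: [1.68, -2.97, 5.26, -9.32, 16.49]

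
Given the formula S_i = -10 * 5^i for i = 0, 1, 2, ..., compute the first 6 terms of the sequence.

This is a geometric sequence.
i=0: S_0 = -10 * 5^0 = -10
i=1: S_1 = -10 * 5^1 = -50
i=2: S_2 = -10 * 5^2 = -250
i=3: S_3 = -10 * 5^3 = -1250
i=4: S_4 = -10 * 5^4 = -6250
i=5: S_5 = -10 * 5^5 = -31250
The first 6 terms are: [-10, -50, -250, -1250, -6250, -31250]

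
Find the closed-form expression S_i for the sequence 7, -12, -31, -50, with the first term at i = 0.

Check differences: -12 - 7 = -19
-31 - -12 = -19
Common difference d = -19.
First term a = 7.
Formula: S_i = 7 - 19*i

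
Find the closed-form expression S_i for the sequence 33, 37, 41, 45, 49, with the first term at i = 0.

Check differences: 37 - 33 = 4
41 - 37 = 4
Common difference d = 4.
First term a = 33.
Formula: S_i = 33 + 4*i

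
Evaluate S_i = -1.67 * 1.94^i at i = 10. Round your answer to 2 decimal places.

S_10 = -1.67 * 1.94^10 ≈ -1.67 * 755.1223 ≈ -1261.05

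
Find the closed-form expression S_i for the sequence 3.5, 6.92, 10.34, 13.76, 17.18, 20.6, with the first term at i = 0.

Check differences: 6.92 - 3.5 = 3.42
10.34 - 6.92 = 3.42
Common difference d = 3.42.
First term a = 3.5.
Formula: S_i = 3.50 + 3.42*i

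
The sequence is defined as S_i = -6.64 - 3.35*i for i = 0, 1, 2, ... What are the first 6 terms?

This is an arithmetic sequence.
i=0: S_0 = -6.64 + -3.35*0 = -6.64
i=1: S_1 = -6.64 + -3.35*1 = -9.99
i=2: S_2 = -6.64 + -3.35*2 = -13.34
i=3: S_3 = -6.64 + -3.35*3 = -16.69
i=4: S_4 = -6.64 + -3.35*4 = -20.04
i=5: S_5 = -6.64 + -3.35*5 = -23.39
The first 6 terms are: [-6.64, -9.99, -13.34, -16.69, -20.04, -23.39]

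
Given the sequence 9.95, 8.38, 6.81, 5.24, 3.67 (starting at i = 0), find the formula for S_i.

Check differences: 8.38 - 9.95 = -1.57
6.81 - 8.38 = -1.57
Common difference d = -1.57.
First term a = 9.95.
Formula: S_i = 9.95 - 1.57*i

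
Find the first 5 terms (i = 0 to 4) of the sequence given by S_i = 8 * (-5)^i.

This is a geometric sequence.
i=0: S_0 = 8 * (-5)^0 = 8
i=1: S_1 = 8 * (-5)^1 = -40
i=2: S_2 = 8 * (-5)^2 = 200
i=3: S_3 = 8 * (-5)^3 = -1000
i=4: S_4 = 8 * (-5)^4 = 5000
The first 5 terms are: [8, -40, 200, -1000, 5000]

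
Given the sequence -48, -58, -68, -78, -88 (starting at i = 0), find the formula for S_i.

Check differences: -58 - -48 = -10
-68 - -58 = -10
Common difference d = -10.
First term a = -48.
Formula: S_i = -48 - 10*i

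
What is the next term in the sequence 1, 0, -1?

Differences: 0 - 1 = -1
This is an arithmetic sequence with common difference d = -1.
Next term = -1 + -1 = -2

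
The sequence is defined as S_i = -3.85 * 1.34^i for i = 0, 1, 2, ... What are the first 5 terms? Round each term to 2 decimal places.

This is a geometric sequence.
i=0: S_0 = -3.85 * 1.34^0 = -3.85
i=1: S_1 = -3.85 * 1.34^1 ≈ -5.16
i=2: S_2 = -3.85 * 1.34^2 ≈ -6.91
i=3: S_3 = -3.85 * 1.34^3 ≈ -9.26
i=4: S_4 = -3.85 * 1.34^4 ≈ -12.41
The first 5 terms are: [-3.85, -5.16, -6.91, -9.26, -12.41]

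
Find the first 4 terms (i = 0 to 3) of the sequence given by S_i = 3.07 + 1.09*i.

This is an arithmetic sequence.
i=0: S_0 = 3.07 + 1.09*0 = 3.07
i=1: S_1 = 3.07 + 1.09*1 = 4.16
i=2: S_2 = 3.07 + 1.09*2 = 5.25
i=3: S_3 = 3.07 + 1.09*3 = 6.34
The first 4 terms are: [3.07, 4.16, 5.25, 6.34]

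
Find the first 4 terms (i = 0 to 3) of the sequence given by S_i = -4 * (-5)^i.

This is a geometric sequence.
i=0: S_0 = -4 * (-5)^0 = -4
i=1: S_1 = -4 * (-5)^1 = 20
i=2: S_2 = -4 * (-5)^2 = -100
i=3: S_3 = -4 * (-5)^3 = 500
The first 4 terms are: [-4, 20, -100, 500]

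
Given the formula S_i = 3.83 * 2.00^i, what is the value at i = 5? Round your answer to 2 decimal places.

S_5 = 3.83 * 2.0^5 = 3.83 * 32 = 122.56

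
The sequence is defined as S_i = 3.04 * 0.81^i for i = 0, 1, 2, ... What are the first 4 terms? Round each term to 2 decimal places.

This is a geometric sequence.
i=0: S_0 = 3.04 * 0.81^0 = 3.04
i=1: S_1 = 3.04 * 0.81^1 ≈ 2.46
i=2: S_2 = 3.04 * 0.81^2 ≈ 1.99
i=3: S_3 = 3.04 * 0.81^3 ≈ 1.62
The first 4 terms are: [3.04, 2.46, 1.99, 1.62]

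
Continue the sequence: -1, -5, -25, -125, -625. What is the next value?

Ratios: -5 / -1 = 5.0
This is a geometric sequence with common ratio r = 5.
Next term = -625 * 5 = -3125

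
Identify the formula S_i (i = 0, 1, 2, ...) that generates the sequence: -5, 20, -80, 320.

Check ratios: 20 / -5 = -4.0
Common ratio r = -4.
First term a = -5.
Formula: S_i = -5 * (-4)^i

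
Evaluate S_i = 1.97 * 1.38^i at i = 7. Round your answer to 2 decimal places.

S_7 = 1.97 * 1.38^7 ≈ 1.97 * 9.5313 ≈ 18.78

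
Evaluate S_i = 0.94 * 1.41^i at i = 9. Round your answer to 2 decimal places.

S_9 = 0.94 * 1.41^9 ≈ 0.94 * 22.0278 ≈ 20.71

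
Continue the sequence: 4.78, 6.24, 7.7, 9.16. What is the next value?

Differences: 6.24 - 4.78 = 1.46
This is an arithmetic sequence with common difference d = 1.46.
Next term = 9.16 + 1.46 = 10.62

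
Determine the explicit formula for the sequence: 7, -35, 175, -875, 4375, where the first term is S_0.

Check ratios: -35 / 7 = -5.0
Common ratio r = -5.
First term a = 7.
Formula: S_i = 7 * (-5)^i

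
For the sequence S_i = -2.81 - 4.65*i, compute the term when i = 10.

S_10 = -2.81 + -4.65*10 = -2.81 + -46.5 = -49.31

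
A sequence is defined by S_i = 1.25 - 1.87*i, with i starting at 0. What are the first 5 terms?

This is an arithmetic sequence.
i=0: S_0 = 1.25 + -1.87*0 = 1.25
i=1: S_1 = 1.25 + -1.87*1 = -0.62
i=2: S_2 = 1.25 + -1.87*2 = -2.49
i=3: S_3 = 1.25 + -1.87*3 = -4.36
i=4: S_4 = 1.25 + -1.87*4 = -6.23
The first 5 terms are: [1.25, -0.62, -2.49, -4.36, -6.23]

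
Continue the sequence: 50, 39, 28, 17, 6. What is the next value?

Differences: 39 - 50 = -11
This is an arithmetic sequence with common difference d = -11.
Next term = 6 + -11 = -5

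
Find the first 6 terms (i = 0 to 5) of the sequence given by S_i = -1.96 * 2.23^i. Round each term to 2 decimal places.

This is a geometric sequence.
i=0: S_0 = -1.96 * 2.23^0 = -1.96
i=1: S_1 = -1.96 * 2.23^1 ≈ -4.37
i=2: S_2 = -1.96 * 2.23^2 ≈ -9.75
i=3: S_3 = -1.96 * 2.23^3 ≈ -21.74
i=4: S_4 = -1.96 * 2.23^4 ≈ -48.47
i=5: S_5 = -1.96 * 2.23^5 ≈ -108.09
The first 6 terms are: [-1.96, -4.37, -9.75, -21.74, -48.47, -108.09]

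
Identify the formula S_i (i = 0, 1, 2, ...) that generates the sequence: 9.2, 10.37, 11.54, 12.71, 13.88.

Check differences: 10.37 - 9.2 = 1.17
11.54 - 10.37 = 1.17
Common difference d = 1.17.
First term a = 9.2.
Formula: S_i = 9.20 + 1.17*i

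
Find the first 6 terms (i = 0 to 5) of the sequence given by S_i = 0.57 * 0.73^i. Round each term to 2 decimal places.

This is a geometric sequence.
i=0: S_0 = 0.57 * 0.73^0 = 0.57
i=1: S_1 = 0.57 * 0.73^1 ≈ 0.42
i=2: S_2 = 0.57 * 0.73^2 ≈ 0.3
i=3: S_3 = 0.57 * 0.73^3 ≈ 0.22
i=4: S_4 = 0.57 * 0.73^4 ≈ 0.16
i=5: S_5 = 0.57 * 0.73^5 ≈ 0.12
The first 6 terms are: [0.57, 0.42, 0.3, 0.22, 0.16, 0.12]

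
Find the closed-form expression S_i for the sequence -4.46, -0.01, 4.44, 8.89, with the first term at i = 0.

Check differences: -0.01 - -4.46 = 4.45
4.44 - -0.01 = 4.45
Common difference d = 4.45.
First term a = -4.46.
Formula: S_i = -4.46 + 4.45*i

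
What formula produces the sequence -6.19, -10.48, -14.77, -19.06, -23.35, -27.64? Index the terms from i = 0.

Check differences: -10.48 - -6.19 = -4.29
-14.77 - -10.48 = -4.29
Common difference d = -4.29.
First term a = -6.19.
Formula: S_i = -6.19 - 4.29*i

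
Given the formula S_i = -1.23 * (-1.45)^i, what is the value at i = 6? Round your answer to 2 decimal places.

S_6 = -1.23 * (-1.45)^6 ≈ -1.23 * 9.2941 ≈ -11.43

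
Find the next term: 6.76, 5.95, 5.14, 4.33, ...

Differences: 5.95 - 6.76 = -0.81
This is an arithmetic sequence with common difference d = -0.81.
Next term = 4.33 + -0.81 = 3.52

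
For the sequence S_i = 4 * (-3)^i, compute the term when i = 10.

S_10 = 4 * (-3)^10 = 4 * 59049 = 236196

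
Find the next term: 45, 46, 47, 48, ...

Differences: 46 - 45 = 1
This is an arithmetic sequence with common difference d = 1.
Next term = 48 + 1 = 49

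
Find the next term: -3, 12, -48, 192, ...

Ratios: 12 / -3 = -4.0
This is a geometric sequence with common ratio r = -4.
Next term = 192 * -4 = -768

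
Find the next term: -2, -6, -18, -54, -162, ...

Ratios: -6 / -2 = 3.0
This is a geometric sequence with common ratio r = 3.
Next term = -162 * 3 = -486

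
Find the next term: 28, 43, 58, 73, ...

Differences: 43 - 28 = 15
This is an arithmetic sequence with common difference d = 15.
Next term = 73 + 15 = 88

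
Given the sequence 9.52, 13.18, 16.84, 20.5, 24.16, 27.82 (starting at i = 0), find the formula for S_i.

Check differences: 13.18 - 9.52 = 3.66
16.84 - 13.18 = 3.66
Common difference d = 3.66.
First term a = 9.52.
Formula: S_i = 9.52 + 3.66*i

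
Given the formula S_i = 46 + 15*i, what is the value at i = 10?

S_10 = 46 + 15*10 = 46 + 150 = 196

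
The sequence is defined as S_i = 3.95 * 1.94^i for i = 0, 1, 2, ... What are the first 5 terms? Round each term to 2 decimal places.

This is a geometric sequence.
i=0: S_0 = 3.95 * 1.94^0 = 3.95
i=1: S_1 = 3.95 * 1.94^1 ≈ 7.66
i=2: S_2 = 3.95 * 1.94^2 ≈ 14.87
i=3: S_3 = 3.95 * 1.94^3 ≈ 28.84
i=4: S_4 = 3.95 * 1.94^4 ≈ 55.95
The first 5 terms are: [3.95, 7.66, 14.87, 28.84, 55.95]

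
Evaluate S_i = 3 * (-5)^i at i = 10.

S_10 = 3 * (-5)^10 = 3 * 9765625 = 29296875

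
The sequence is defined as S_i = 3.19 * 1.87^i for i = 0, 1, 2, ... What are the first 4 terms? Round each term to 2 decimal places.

This is a geometric sequence.
i=0: S_0 = 3.19 * 1.87^0 = 3.19
i=1: S_1 = 3.19 * 1.87^1 ≈ 5.97
i=2: S_2 = 3.19 * 1.87^2 ≈ 11.16
i=3: S_3 = 3.19 * 1.87^3 ≈ 20.86
The first 4 terms are: [3.19, 5.97, 11.16, 20.86]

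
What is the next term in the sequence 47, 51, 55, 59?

Differences: 51 - 47 = 4
This is an arithmetic sequence with common difference d = 4.
Next term = 59 + 4 = 63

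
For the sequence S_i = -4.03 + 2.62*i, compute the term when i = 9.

S_9 = -4.03 + 2.62*9 = -4.03 + 23.58 = 19.55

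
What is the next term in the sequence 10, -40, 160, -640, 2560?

Ratios: -40 / 10 = -4.0
This is a geometric sequence with common ratio r = -4.
Next term = 2560 * -4 = -10240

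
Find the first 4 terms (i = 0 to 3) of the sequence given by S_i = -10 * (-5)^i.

This is a geometric sequence.
i=0: S_0 = -10 * (-5)^0 = -10
i=1: S_1 = -10 * (-5)^1 = 50
i=2: S_2 = -10 * (-5)^2 = -250
i=3: S_3 = -10 * (-5)^3 = 1250
The first 4 terms are: [-10, 50, -250, 1250]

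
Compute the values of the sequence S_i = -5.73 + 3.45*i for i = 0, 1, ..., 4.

This is an arithmetic sequence.
i=0: S_0 = -5.73 + 3.45*0 = -5.73
i=1: S_1 = -5.73 + 3.45*1 = -2.28
i=2: S_2 = -5.73 + 3.45*2 = 1.17
i=3: S_3 = -5.73 + 3.45*3 = 4.62
i=4: S_4 = -5.73 + 3.45*4 = 8.07
The first 5 terms are: [-5.73, -2.28, 1.17, 4.62, 8.07]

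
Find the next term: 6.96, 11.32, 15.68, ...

Differences: 11.32 - 6.96 = 4.36
This is an arithmetic sequence with common difference d = 4.36.
Next term = 15.68 + 4.36 = 20.04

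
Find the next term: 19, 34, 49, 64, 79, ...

Differences: 34 - 19 = 15
This is an arithmetic sequence with common difference d = 15.
Next term = 79 + 15 = 94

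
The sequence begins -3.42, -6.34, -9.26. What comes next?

Differences: -6.34 - -3.42 = -2.92
This is an arithmetic sequence with common difference d = -2.92.
Next term = -9.26 + -2.92 = -12.18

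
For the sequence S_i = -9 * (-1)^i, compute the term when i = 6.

S_6 = -9 * (-1)^6 = -9 * 1 = -9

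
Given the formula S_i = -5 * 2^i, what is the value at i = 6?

S_6 = -5 * 2^6 = -5 * 64 = -320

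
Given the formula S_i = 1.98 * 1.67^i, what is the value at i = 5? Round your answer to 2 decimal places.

S_5 = 1.98 * 1.67^5 ≈ 1.98 * 12.9892 ≈ 25.72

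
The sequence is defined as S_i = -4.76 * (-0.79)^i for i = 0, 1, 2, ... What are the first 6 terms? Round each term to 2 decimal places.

This is a geometric sequence.
i=0: S_0 = -4.76 * (-0.79)^0 = -4.76
i=1: S_1 = -4.76 * (-0.79)^1 ≈ 3.76
i=2: S_2 = -4.76 * (-0.79)^2 ≈ -2.97
i=3: S_3 = -4.76 * (-0.79)^3 ≈ 2.35
i=4: S_4 = -4.76 * (-0.79)^4 ≈ -1.85
i=5: S_5 = -4.76 * (-0.79)^5 ≈ 1.46
The first 6 terms are: [-4.76, 3.76, -2.97, 2.35, -1.85, 1.46]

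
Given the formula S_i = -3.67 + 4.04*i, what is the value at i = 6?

S_6 = -3.67 + 4.04*6 = -3.67 + 24.24 = 20.57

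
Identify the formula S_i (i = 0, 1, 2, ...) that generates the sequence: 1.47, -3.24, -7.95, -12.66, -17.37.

Check differences: -3.24 - 1.47 = -4.71
-7.95 - -3.24 = -4.71
Common difference d = -4.71.
First term a = 1.47.
Formula: S_i = 1.47 - 4.71*i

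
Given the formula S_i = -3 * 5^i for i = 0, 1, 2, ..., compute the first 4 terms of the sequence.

This is a geometric sequence.
i=0: S_0 = -3 * 5^0 = -3
i=1: S_1 = -3 * 5^1 = -15
i=2: S_2 = -3 * 5^2 = -75
i=3: S_3 = -3 * 5^3 = -375
The first 4 terms are: [-3, -15, -75, -375]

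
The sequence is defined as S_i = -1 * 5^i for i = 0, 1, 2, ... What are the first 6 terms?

This is a geometric sequence.
i=0: S_0 = -1 * 5^0 = -1
i=1: S_1 = -1 * 5^1 = -5
i=2: S_2 = -1 * 5^2 = -25
i=3: S_3 = -1 * 5^3 = -125
i=4: S_4 = -1 * 5^4 = -625
i=5: S_5 = -1 * 5^5 = -3125
The first 6 terms are: [-1, -5, -25, -125, -625, -3125]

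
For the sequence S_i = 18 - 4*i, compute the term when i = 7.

S_7 = 18 + -4*7 = 18 + -28 = -10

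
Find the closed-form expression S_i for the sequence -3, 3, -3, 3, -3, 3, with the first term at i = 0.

Check ratios: 3 / -3 = -1.0
Common ratio r = -1.
First term a = -3.
Formula: S_i = -3 * (-1)^i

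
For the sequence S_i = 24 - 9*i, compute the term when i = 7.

S_7 = 24 + -9*7 = 24 + -63 = -39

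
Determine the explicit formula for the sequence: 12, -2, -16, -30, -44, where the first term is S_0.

Check differences: -2 - 12 = -14
-16 - -2 = -14
Common difference d = -14.
First term a = 12.
Formula: S_i = 12 - 14*i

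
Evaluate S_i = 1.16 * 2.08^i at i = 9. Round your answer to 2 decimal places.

S_9 = 1.16 * 2.08^9 ≈ 1.16 * 728.7356 ≈ 845.33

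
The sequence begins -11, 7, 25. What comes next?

Differences: 7 - -11 = 18
This is an arithmetic sequence with common difference d = 18.
Next term = 25 + 18 = 43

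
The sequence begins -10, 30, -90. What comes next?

Ratios: 30 / -10 = -3.0
This is a geometric sequence with common ratio r = -3.
Next term = -90 * -3 = 270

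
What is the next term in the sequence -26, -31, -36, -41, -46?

Differences: -31 - -26 = -5
This is an arithmetic sequence with common difference d = -5.
Next term = -46 + -5 = -51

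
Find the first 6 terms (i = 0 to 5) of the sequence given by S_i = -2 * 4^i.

This is a geometric sequence.
i=0: S_0 = -2 * 4^0 = -2
i=1: S_1 = -2 * 4^1 = -8
i=2: S_2 = -2 * 4^2 = -32
i=3: S_3 = -2 * 4^3 = -128
i=4: S_4 = -2 * 4^4 = -512
i=5: S_5 = -2 * 4^5 = -2048
The first 6 terms are: [-2, -8, -32, -128, -512, -2048]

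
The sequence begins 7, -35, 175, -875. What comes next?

Ratios: -35 / 7 = -5.0
This is a geometric sequence with common ratio r = -5.
Next term = -875 * -5 = 4375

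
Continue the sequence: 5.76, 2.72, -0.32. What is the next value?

Differences: 2.72 - 5.76 = -3.04
This is an arithmetic sequence with common difference d = -3.04.
Next term = -0.32 + -3.04 = -3.36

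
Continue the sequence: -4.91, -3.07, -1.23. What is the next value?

Differences: -3.07 - -4.91 = 1.84
This is an arithmetic sequence with common difference d = 1.84.
Next term = -1.23 + 1.84 = 0.61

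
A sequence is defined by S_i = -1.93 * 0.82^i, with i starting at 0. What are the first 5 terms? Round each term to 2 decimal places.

This is a geometric sequence.
i=0: S_0 = -1.93 * 0.82^0 = -1.93
i=1: S_1 = -1.93 * 0.82^1 ≈ -1.58
i=2: S_2 = -1.93 * 0.82^2 ≈ -1.3
i=3: S_3 = -1.93 * 0.82^3 ≈ -1.06
i=4: S_4 = -1.93 * 0.82^4 ≈ -0.87
The first 5 terms are: [-1.93, -1.58, -1.3, -1.06, -0.87]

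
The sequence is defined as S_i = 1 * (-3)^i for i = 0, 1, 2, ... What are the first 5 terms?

This is a geometric sequence.
i=0: S_0 = 1 * (-3)^0 = 1
i=1: S_1 = 1 * (-3)^1 = -3
i=2: S_2 = 1 * (-3)^2 = 9
i=3: S_3 = 1 * (-3)^3 = -27
i=4: S_4 = 1 * (-3)^4 = 81
The first 5 terms are: [1, -3, 9, -27, 81]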